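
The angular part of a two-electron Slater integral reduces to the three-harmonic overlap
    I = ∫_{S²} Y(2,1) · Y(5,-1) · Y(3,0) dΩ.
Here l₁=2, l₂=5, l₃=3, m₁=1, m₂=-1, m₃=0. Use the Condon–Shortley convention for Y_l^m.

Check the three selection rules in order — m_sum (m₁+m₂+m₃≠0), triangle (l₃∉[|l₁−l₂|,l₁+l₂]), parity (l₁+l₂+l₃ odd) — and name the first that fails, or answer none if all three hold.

azimuthal sum: 1 − 1 + 0 = 0  ✓
3 ≤ 3 ≤ 7 (triangle on l)  ✓
L = 2 + 5 + 3 = 10 (even)  ✓

none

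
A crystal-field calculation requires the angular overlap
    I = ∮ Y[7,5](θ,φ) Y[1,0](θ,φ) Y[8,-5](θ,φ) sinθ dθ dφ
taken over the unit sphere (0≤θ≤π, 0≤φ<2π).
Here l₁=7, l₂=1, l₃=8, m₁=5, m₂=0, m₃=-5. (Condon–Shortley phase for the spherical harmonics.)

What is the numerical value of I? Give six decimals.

Checks pass: Σm=0; 16 even; l₃=8∈[6,8].
(2·7+1)(2·1+1)(2·8+1) = 765
Δ: 0! 14! 2! / 17! → 1/2040
sum: t=0:+1/25401600 = 1/25401600
3j²(7 1 8; 0 0 0) = Δ·Π!·Σ² = 8/255  (sign +1)
sum: t=0:+1/958003200 = 1/958003200
3j²(7 1 8; 5 0 -5) = Δ·Π!·Σ² = 13/680  (sign -1)
combine: 4πI² = 765·8/255·13/680 = 39/85
take √, sign -1: I = -0.19108118

-0.191081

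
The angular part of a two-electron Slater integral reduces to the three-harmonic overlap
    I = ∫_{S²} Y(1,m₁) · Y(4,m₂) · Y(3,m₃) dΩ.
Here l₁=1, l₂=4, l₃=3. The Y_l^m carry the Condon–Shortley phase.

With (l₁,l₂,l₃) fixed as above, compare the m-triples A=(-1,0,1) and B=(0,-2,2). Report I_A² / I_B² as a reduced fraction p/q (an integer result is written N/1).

l's match ⇒ only the (l;m) 3-j factors differ between A and B.
A: triangle coeff Δ(1,4,3) = 1/252; Σ_t [2,2]: t=2:+1/96 = 1/96; (3j)²=1/42 [(1 4 3; -1 0 1)], sign=+1
B: triangle coeff Δ(1,4,3) = 1/252; Σ_t [1,1]: t=1:−1/120 = -1/120; (3j)²=1/21 [(1 4 3; 0 -2 2)], sign=+1
I_A²/I_B² = (1/42)/(1/21) = 1/2

1/2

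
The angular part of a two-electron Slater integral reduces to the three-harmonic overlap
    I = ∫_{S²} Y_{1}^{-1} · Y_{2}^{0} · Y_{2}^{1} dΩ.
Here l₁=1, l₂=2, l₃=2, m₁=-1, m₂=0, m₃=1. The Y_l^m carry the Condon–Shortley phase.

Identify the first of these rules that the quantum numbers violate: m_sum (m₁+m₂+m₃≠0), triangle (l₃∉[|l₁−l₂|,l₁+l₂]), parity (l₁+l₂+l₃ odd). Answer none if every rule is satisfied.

parity

azimuthal sum: -1 + 0 + 1 = 0  ✓
1 ≤ 2 ≤ 3 (triangle on l)  ✓
L = 1 + 2 + 2 = 5 (odd)  ✗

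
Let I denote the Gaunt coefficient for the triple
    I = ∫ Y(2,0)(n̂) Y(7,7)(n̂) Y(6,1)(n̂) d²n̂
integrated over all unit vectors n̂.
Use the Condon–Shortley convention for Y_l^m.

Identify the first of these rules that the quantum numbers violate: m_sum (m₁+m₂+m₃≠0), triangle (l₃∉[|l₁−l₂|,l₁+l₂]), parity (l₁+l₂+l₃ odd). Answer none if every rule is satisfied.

azimuthal sum: 0 + 7 + 1 = 8  ✗
5 ≤ 6 ≤ 9 (triangle on l)
L = 2 + 7 + 6 = 15 (odd)

m_sum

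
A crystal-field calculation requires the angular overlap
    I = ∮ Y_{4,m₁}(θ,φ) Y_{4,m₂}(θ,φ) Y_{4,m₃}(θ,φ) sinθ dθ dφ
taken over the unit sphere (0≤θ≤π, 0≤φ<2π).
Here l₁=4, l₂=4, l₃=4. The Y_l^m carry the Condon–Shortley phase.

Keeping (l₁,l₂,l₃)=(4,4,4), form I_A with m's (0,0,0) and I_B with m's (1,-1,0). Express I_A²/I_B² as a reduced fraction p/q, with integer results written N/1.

Shared (l₁,l₂,l₃)=(4,4,4): N and (l;000)² cancel in I_A²/I_B².
A: Δ = 4!·4!·4!/13! = 1/450450; Racah Σ t=0..4: t=0:+1/13824 t=1:−1/216 t=2:+1/64 t=3:−1/216 t=4:+1/13824 = 5/768; ⇒ 3j(4 4 4; 0 0 0)² = 18/1001, sgn +1
B: Δ = 4!·4!·4!/13! = 1/450450; Racah Σ t=0..3: t=0:+1/864 t=1:−1/96 t=2:+1/144 t=3:−1/3456 = -1/384; ⇒ 3j(4 4 4; 1 -1 0)² = 9/2002, sgn -1
I_A²/I_B² = (18/1001)/(9/2002) = 4/1

4/1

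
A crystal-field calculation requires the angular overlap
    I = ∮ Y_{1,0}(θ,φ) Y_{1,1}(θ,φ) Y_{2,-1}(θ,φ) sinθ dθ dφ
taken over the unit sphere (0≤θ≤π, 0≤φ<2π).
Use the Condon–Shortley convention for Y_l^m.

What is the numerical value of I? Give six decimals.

m-sum 0 ✓  L=4 even ✓  0≤2≤2 ✓
Π(2lᵢ+1) = 3×3×5 = 45
triangle coeff Δ(1,1,2) = 1/30
Σ_t [0,0]: t=0:+1/1 = 1/1
(3j)²=2/15 [(1 1 2; 0 0 0)], sign=+1
Σ_t [0,0]: t=0:+1/2 = 1/2
(3j)²=1/10 [(1 1 2; 0 1 -1)], sign=-1
⇒ 4πI² = 3/5
I = (-1)√(3/5/(4π)) = -0.21850969

-0.218510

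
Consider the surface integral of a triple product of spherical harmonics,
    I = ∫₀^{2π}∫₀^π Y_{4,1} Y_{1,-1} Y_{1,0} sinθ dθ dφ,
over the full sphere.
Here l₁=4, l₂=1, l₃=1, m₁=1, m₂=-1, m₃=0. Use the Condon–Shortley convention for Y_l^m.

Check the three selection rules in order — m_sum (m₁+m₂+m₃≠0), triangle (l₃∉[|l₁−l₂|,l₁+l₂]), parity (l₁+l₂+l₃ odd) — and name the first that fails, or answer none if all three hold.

triangle

azimuthal sum: 1 − 1 + 0 = 0  ✓
3 ≤ 1 ≤ 5 (triangle on l)  ✗
L = 4 + 1 + 1 = 6 (even)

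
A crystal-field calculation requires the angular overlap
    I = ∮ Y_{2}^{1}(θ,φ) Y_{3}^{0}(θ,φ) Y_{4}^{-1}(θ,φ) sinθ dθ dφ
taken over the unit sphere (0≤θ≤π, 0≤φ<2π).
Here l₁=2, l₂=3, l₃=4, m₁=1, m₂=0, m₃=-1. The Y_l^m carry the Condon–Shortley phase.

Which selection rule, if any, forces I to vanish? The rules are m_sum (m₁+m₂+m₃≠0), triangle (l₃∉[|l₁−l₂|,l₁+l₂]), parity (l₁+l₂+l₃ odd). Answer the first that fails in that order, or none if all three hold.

Σmᵢ = 0  ✓
l₃∈[|l₁−l₂|,l₁+l₂]=[1,5], have l₃=4  ✓
Σlᵢ = 9 ⇒ odd  ✗

parity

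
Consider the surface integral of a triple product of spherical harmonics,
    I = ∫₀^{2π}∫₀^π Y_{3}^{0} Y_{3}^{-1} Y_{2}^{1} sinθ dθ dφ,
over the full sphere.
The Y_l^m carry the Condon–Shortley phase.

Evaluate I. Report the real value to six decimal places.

-0.059471

Rules hold: Σm=0, L=8 even, 0≤2≤6.
N = 7·7·5 = 245
Δ = 4!·2!·2!/9! = 1/3780
Racah Σ t=1..3: t=1:−1/24 t=2:+1/4 t=3:−1/24 = 1/6
⇒ 3j(3 3 2; 0 0 0)² = 4/105, sgn +1
Racah Σ t=1..2: t=1:−1/12 t=2:+1/8 = 1/24
⇒ 3j(3 3 2; 0 -1 1)² = 1/210, sgn -1
4πI² = N·(3j₀)²·(3jₘ)² = 2/45
I = -1·√(0.0444444/4π) = -0.05947080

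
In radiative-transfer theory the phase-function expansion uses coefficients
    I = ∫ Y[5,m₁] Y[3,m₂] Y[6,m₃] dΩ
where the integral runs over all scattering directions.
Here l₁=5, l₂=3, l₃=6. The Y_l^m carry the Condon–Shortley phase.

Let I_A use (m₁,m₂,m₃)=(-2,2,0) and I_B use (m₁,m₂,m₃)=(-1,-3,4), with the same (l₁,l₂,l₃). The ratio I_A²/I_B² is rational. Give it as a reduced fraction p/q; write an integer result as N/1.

3/4

Same 5,3,6: normalisation and zero-m 3j drop out of the ratio.
A: Δ: 2! 8! 4! / 15! → 1/675675; sum: t=1:−1/34560 t=2:+1/8640 = 1/11520; 3j²(5 3 6; -2 2 0) = Δ·Π!·Σ² = 3/143  (sign +1)
B: Δ: 2! 8! 4! / 15! → 1/675675; sum: t=0:+1/69120 = 1/69120; 3j²(5 3 6; -1 -3 4) = Δ·Π!·Σ² = 4/143  (sign +1)
I_A²/I_B² = (3/143)/(4/143) = 3/4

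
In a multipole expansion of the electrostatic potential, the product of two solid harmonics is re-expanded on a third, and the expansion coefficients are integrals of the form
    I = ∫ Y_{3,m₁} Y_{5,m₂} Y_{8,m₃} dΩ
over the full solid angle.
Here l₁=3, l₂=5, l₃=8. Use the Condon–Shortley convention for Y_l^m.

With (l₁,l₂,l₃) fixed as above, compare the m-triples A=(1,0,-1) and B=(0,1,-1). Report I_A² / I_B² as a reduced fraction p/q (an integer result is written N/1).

9/10

Same 3,5,8: normalisation and zero-m 3j drop out of the ratio.
A: Δ: 0! 6! 10! / 17! → 1/136136; sum: t=0:+1/691200 = 1/691200; 3j²(3 5 8; 1 0 -1) = Δ·Π!·Σ² = 189/9724  (sign -1)
B: Δ: 0! 6! 10! / 17! → 1/136136; sum: t=0:+1/622080 = 1/622080; 3j²(3 5 8; 0 1 -1) = Δ·Π!·Σ² = 105/4862  (sign -1)
I_A²/I_B² = (189/9724)/(105/4862) = 9/10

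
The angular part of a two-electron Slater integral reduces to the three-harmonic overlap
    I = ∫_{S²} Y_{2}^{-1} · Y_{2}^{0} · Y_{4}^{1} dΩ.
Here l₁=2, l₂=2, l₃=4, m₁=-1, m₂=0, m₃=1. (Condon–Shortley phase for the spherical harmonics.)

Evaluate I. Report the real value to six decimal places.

-0.220728

Checks pass: Σm=0; 8 even; l₃=4∈[0,4].
(2·2+1)(2·2+1)(2·4+1) = 225
Δ: 0! 4! 4! / 9! → 1/630
sum: t=0:+1/16 = 1/16
3j²(2 2 4; 0 0 0) = Δ·Π!·Σ² = 2/35  (sign +1)
sum: t=0:+1/24 = 1/24
3j²(2 2 4; -1 0 1) = Δ·Π!·Σ² = 1/21  (sign -1)
combine: 4πI² = 225·2/35·1/21 = 30/49
take √, sign -1: I = -0.22072812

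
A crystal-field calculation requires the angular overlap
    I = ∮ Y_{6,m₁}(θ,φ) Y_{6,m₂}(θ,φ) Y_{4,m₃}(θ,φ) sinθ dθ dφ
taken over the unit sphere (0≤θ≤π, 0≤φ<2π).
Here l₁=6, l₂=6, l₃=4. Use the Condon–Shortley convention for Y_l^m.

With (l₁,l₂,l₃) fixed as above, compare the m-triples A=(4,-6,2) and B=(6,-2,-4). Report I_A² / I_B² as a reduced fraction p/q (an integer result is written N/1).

135/14

l's match ⇒ only the (l;m) 3-j factors differ between A and B.
A: triangle coeff Δ(6,6,4) = 1/15315300; Σ_t [0,0]: t=0:+1/3870720 = 1/3870720; (3j)²=135/6188 [(6 6 4; 4 -6 2)], sign=+1
B: triangle coeff Δ(6,6,4) = 1/15315300; Σ_t [0,0]: t=0:+1/23224320 = 1/23224320; (3j)²=1/442 [(6 6 4; 6 -2 -4)], sign=+1
I_A²/I_B² = (135/6188)/(1/442) = 135/14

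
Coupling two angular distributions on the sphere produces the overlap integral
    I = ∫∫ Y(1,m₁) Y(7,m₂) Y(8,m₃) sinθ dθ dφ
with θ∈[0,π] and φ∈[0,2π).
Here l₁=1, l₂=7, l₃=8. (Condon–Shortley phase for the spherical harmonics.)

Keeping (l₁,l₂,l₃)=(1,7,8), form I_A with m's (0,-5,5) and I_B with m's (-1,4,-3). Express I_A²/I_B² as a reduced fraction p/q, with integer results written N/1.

39/10

Shared (l₁,l₂,l₃)=(1,7,8): N and (l;000)² cancel in I_A²/I_B².
A: Δ = 0!·2!·14!/17! = 1/2040; Racah Σ t=0..0: t=0:+1/958003200 = 1/958003200; ⇒ 3j(1 7 8; 0 -5 5)² = 13/680, sgn -1
B: Δ = 0!·2!·14!/17! = 1/2040; Racah Σ t=0..0: t=0:+1/479001600 = 1/479001600; ⇒ 3j(1 7 8; -1 4 -3)² = 1/204, sgn -1
I_A²/I_B² = (13/680)/(1/204) = 39/10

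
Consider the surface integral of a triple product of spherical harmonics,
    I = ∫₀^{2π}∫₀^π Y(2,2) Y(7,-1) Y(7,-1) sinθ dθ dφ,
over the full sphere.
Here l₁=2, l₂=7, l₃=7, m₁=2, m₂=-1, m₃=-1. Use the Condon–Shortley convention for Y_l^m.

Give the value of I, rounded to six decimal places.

0.195759

Checks pass: Σm=0; 16 even; l₃=7∈[5,9].
(2·2+1)(2·7+1)(2·7+1) = 1125
Δ: 2! 2! 12! / 17! → 1/185640
sum: t=0:+1/2419200 t=1:−1/518400 t=2:+1/2419200 = -1/907200
3j²(2 7 7; 0 0 0) = Δ·Π!·Σ² = 56/3315  (sign +1)
sum: t=0:+1/2073600 = 1/2073600
3j²(2 7 7; 2 -1 -1) = Δ·Π!·Σ² = 28/1105  (sign +1)
combine: 4πI² = 1125·56/3315·28/1105 = 23520/48841
take √, sign +1: I = 0.19575887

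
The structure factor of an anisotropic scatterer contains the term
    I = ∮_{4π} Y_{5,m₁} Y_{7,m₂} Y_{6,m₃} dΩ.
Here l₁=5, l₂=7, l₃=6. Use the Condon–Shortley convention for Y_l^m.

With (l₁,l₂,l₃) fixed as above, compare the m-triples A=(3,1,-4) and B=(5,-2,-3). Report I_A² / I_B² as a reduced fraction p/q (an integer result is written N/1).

Shared (l₁,l₂,l₃)=(5,7,6): N and (l;000)² cancel in I_A²/I_B².
A: Δ = 6!·4!·8!/19! = 1/174594420; Racah Σ t=0..2: t=0:+1/116121600 t=1:−1/3628800 t=2:+1/1658880 = 13/38707200; ⇒ 3j(5 7 6; 3 1 -4)² = 39/3553, sgn +1
B: Δ = 6!·4!·8!/19! = 1/174594420; Racah Σ t=0..0: t=0:+1/12441600 = 1/12441600; ⇒ 3j(5 7 6; 5 -2 -3)² = 588/46189, sgn -1
I_A²/I_B² = (39/3553)/(588/46189) = 169/196

169/196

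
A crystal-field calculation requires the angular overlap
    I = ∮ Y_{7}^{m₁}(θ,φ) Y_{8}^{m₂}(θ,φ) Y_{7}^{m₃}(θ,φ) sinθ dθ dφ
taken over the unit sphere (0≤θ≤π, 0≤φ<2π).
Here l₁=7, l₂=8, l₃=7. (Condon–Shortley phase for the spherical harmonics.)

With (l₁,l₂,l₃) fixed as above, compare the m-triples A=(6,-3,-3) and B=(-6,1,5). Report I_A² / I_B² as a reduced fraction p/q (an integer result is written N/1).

140/363

l's match ⇒ only the (l;m) 3-j factors differ between A and B.
A: triangle coeff Δ(7,8,7) = 1/22086194130; Σ_t [0,1]: t=0:+1/3483648000 t=1:−1/2090188800 = -1/5225472000; (3j)²=32/7429 [(7 8 7; 6 -3 -3)], sign=-1
B: triangle coeff Δ(7,8,7) = 1/22086194130; Σ_t [7,8]: t=7:−1/5225472000 t=8:+1/24385536000 = -11/73156608000; (3j)²=2904/260015 [(7 8 7; -6 1 5)], sign=-1
I_A²/I_B² = (32/7429)/(2904/260015) = 140/363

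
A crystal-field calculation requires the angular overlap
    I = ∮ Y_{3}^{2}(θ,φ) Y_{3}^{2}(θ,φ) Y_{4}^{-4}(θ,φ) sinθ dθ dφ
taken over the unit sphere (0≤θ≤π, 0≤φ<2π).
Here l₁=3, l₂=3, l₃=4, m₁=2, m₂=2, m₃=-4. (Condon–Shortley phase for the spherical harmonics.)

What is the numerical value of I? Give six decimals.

0.214561

m-sum 0 ✓  L=10 even ✓  0≤4≤6 ✓
Π(2lᵢ+1) = 7×7×9 = 441
triangle coeff Δ(3,3,4) = 1/34650
Σ_t [0,2]: t=0:+1/72 t=1:−1/16 t=2:+1/72 = -5/144
(3j)²=2/77 [(3 3 4; 0 0 0)], sign=-1
Σ_t [1,1]: t=1:−1/576 = -1/576
(3j)²=5/99 [(3 3 4; 2 2 -4)], sign=-1
⇒ 4πI² = 70/121
I = (+1)√(70/121/(4π)) = 0.21456131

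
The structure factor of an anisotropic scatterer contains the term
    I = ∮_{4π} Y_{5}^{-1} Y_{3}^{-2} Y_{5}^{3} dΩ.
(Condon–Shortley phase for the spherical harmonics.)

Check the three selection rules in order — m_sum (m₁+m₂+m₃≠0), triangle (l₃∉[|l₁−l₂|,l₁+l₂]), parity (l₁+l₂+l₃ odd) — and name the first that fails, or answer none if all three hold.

parity

m₁+m₂+m₃ = -1 − 2 + 3 = 0  ✓
triangle: |5−3|=2 ≤ l₃=5 ≤ 5+3=8  ✓
parity: l₁+l₂+l₃ = 13 is odd  ✗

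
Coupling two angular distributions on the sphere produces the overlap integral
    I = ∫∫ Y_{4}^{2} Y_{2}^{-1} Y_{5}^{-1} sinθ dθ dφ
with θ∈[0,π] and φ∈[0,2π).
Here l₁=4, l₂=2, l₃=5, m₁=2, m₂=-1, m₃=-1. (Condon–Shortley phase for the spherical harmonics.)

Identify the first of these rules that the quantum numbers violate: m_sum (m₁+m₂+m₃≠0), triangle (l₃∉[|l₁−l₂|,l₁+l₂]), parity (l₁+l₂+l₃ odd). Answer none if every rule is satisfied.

azimuthal sum: 2 − 1 − 1 = 0  ✓
2 ≤ 5 ≤ 6 (triangle on l)  ✓
L = 4 + 2 + 5 = 11 (odd)  ✗

parity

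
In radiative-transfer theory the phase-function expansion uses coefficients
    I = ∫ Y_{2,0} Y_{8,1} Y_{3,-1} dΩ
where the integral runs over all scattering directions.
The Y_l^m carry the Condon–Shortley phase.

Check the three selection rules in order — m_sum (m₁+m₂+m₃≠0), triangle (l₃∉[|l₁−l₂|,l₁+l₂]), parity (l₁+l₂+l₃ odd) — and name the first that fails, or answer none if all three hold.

triangle

m₁+m₂+m₃ = 0 + 1 − 1 = 0  ✓
triangle: |2−8|=6 ≤ l₃=3 ≤ 2+8=10  ✗
parity: l₁+l₂+l₃ = 13 is odd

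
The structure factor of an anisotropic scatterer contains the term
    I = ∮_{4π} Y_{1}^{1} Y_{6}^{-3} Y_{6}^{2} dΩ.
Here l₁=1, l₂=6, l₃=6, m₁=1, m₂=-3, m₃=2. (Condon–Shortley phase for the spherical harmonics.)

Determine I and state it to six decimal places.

0.000000

l₁+l₂+l₃=13 is odd: 3j(l;000)=0 ⇒ I=0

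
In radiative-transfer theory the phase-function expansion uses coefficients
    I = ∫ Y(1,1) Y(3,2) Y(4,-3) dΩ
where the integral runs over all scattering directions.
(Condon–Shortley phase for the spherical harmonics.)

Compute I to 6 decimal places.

-0.282095

Rules hold: Σm=0, L=8 even, 2≤4≤4.
N = 3·7·9 = 189
Δ = 0!·2!·6!/9! = 1/252
Racah Σ t=0..0: t=0:+1/36 = 1/36
⇒ 3j(1 3 4; 0 0 0)² = 4/63, sgn +1
Racah Σ t=0..0: t=0:+1/240 = 1/240
⇒ 3j(1 3 4; 1 2 -3)² = 1/12, sgn -1
4πI² = N·(3j₀)²·(3jₘ)² = 1/1
I = -1·√(1/4π) = -0.28209479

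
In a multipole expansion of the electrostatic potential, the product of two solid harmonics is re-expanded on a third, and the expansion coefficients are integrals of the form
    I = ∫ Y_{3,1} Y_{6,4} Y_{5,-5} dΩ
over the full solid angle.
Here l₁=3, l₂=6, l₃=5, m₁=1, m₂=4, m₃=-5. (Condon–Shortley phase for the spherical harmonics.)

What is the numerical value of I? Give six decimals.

Checks pass: Σm=0; 14 even; l₃=5∈[3,9].
(2·3+1)(2·6+1)(2·5+1) = 1001
Δ: 4! 2! 8! / 15! → 1/675675
sum: t=1:−1/8640 t=2:+1/2304 t=3:−1/8640 = 7/34560
3j²(3 6 5; 0 0 0) = Δ·Π!·Σ² = 7/429  (sign -1)
sum: t=2:+1/322560 = 1/322560
3j²(3 6 5; 1 4 -5) = Δ·Π!·Σ² = 18/1001  (sign +1)
combine: 4πI² = 1001·7/429·18/1001 = 42/143
take √, sign -1: I = -0.15288036

-0.152880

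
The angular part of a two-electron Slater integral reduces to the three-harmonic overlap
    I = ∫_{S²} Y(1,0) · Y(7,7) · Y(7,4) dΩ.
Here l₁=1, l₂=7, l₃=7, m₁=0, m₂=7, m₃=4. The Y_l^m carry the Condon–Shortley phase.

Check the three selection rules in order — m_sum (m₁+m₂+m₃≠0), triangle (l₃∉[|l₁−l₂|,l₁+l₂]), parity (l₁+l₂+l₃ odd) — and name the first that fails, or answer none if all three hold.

m_sum

m₁+m₂+m₃ = 0 + 7 + 4 = 11  ✗
triangle: |1−7|=6 ≤ l₃=7 ≤ 1+7=8
parity: l₁+l₂+l₃ = 15 is odd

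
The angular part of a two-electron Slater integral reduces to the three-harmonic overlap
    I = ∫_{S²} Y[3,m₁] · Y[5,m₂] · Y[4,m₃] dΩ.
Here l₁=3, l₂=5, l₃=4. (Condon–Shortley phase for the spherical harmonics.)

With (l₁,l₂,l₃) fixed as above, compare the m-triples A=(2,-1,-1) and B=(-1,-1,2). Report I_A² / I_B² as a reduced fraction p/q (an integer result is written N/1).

3125/1849

l's match ⇒ only the (l;m) 3-j factors differ between A and B.
A: triangle coeff Δ(3,5,4) = 1/180180; Σ_t [0,1]: t=0:+1/1152 t=1:−1/432 = -5/3456; (3j)²=625/36036 [(3 5 4; 2 -1 -1)], sign=+1
B: triangle coeff Δ(3,5,4) = 1/180180; Σ_t [2,4]: t=2:+1/384 t=3:−1/720 t=4:+1/34560 = 43/34560; (3j)²=1849/180180 [(3 5 4; -1 -1 2)], sign=+1
I_A²/I_B² = (625/36036)/(1849/180180) = 3125/1849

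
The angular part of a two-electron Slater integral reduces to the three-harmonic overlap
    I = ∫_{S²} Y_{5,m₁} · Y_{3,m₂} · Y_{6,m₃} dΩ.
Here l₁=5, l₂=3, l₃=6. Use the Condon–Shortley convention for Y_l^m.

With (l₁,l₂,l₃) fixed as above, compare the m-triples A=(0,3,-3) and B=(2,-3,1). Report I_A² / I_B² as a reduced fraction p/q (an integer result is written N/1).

Same 5,3,6: normalisation and zero-m 3j drop out of the ratio.
A: Δ: 2! 8! 4! / 15! → 1/675675; sum: t=2:+1/34560 = 1/34560; 3j²(5 3 6; 0 3 -3) = Δ·Π!·Σ² = 4/143  (sign -1)
B: Δ: 2! 8! 4! / 15! → 1/675675; sum: t=0:+1/34560 = 1/34560; 3j²(5 3 6; 2 -3 1) = Δ·Π!·Σ² = 7/429  (sign -1)
I_A²/I_B² = (4/143)/(7/429) = 12/7

12/7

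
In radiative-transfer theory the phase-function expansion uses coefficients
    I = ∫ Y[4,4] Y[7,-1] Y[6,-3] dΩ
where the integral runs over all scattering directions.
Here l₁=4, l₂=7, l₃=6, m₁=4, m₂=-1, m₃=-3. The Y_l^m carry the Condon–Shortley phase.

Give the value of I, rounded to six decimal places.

0.000000

L=17 odd ⇒ parity kills the (l;000) factor ⇒ I = 0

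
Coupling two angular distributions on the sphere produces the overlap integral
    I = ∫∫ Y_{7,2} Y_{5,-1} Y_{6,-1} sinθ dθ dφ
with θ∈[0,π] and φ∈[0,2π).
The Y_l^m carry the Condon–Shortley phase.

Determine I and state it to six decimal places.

Checks pass: Σm=0; 18 even; l₃=6∈[2,12].
(2·7+1)(2·5+1)(2·6+1) = 2145
Δ: 6! 8! 4! / 19! → 1/174594420
sum: t=1:−1/4147200 t=2:+1/207360 t=3:−1/82944 t=4:+1/207360 t=5:−1/4147200 = -1/345600
3j²(7 5 6; 0 0 0) = Δ·Π!·Σ² = 420/46189  (sign -1)
sum: t=0:+1/12441600 t=1:−1/414720 t=2:+1/138240 t=3:−1/311040 t=4:+1/5806080 = 1/537600
3j²(7 5 6; 2 -1 -1) = Δ·Π!·Σ² = 2916/323323  (sign -1)
combine: 4πI² = 2145·420/46189·2916/323323 = 2624400/14919047
take √, sign +1: I = 0.11831493

0.118315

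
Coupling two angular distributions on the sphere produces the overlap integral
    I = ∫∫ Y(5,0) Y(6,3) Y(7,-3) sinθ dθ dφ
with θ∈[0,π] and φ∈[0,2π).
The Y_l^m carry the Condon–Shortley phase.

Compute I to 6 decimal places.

0.099287

Checks pass: Σm=0; 18 even; l₃=7∈[1,11].
(2·5+1)(2·6+1)(2·7+1) = 2145
Δ: 4! 6! 8! / 19! → 1/174594420
sum: t=0:+1/4147200 t=1:−1/207360 t=2:+1/82944 t=3:−1/207360 t=4:+1/4147200 = 1/345600
3j²(5 6 7; 0 0 0) = Δ·Π!·Σ² = 420/46189  (sign -1)
sum: t=1:−1/11612160 t=2:+1/725760 t=3:−1/414720 t=4:+1/2073600 = -37/58060800
3j²(5 6 7; 0 3 -3) = Δ·Π!·Σ² = 4107/646646  (sign -1)
combine: 4πI² = 2145·420/46189·4107/646646 = 1848150/14919047
take √, sign +1: I = 0.09928717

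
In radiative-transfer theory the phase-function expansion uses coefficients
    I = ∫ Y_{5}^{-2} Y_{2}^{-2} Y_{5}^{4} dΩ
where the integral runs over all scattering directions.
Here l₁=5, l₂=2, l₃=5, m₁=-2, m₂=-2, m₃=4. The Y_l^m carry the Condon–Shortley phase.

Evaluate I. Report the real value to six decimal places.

Checks pass: Σm=0; 12 even; l₃=5∈[3,7].
(2·5+1)(2·2+1)(2·5+1) = 605
Δ: 2! 8! 2! / 13! → 1/38610
sum: t=0:+1/2880 t=1:−1/576 t=2:+1/2880 = -1/960
3j²(5 2 5; 0 0 0) = Δ·Π!·Σ² = 10/429  (sign +1)
sum: t=0:+1/20160 = 1/20160
3j²(5 2 5; -2 -2 4) = Δ·Π!·Σ² = 12/715  (sign -1)
combine: 4πI² = 605·10/429·12/715 = 40/169
take √, sign -1: I = -0.13724032

-0.137240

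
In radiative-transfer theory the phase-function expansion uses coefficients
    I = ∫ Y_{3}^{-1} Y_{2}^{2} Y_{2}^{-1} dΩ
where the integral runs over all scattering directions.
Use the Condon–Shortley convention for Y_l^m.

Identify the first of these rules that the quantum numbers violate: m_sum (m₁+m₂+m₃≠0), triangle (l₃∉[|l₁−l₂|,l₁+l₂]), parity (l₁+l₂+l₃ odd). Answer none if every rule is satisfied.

azimuthal sum: -1 + 2 − 1 = 0  ✓
1 ≤ 2 ≤ 5 (triangle on l)  ✓
L = 3 + 2 + 2 = 7 (odd)  ✗

parity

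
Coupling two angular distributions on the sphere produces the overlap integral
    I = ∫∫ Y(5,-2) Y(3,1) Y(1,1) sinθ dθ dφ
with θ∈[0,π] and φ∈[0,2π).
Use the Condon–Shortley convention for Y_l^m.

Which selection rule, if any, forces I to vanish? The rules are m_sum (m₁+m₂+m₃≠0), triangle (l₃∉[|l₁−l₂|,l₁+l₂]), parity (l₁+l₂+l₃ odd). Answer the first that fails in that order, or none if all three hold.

triangle

Σmᵢ = 0  ✓
l₃∈[|l₁−l₂|,l₁+l₂]=[2,8], have l₃=1  ✗
Σlᵢ = 9 ⇒ odd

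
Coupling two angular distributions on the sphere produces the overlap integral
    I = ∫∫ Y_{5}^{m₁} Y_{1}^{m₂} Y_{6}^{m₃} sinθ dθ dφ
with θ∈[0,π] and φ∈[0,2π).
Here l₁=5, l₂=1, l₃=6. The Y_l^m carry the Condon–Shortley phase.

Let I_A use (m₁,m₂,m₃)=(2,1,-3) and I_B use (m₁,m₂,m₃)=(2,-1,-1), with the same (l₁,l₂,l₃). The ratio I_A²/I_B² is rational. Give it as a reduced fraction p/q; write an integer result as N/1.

18/5

Same 5,1,6: normalisation and zero-m 3j drop out of the ratio.
A: Δ: 0! 10! 2! / 13! → 1/858; sum: t=0:+1/60480 = 1/60480; 3j²(5 1 6; 2 1 -3) = Δ·Π!·Σ² = 6/143  (sign -1)
B: Δ: 0! 10! 2! / 13! → 1/858; sum: t=0:+1/60480 = 1/60480; 3j²(5 1 6; 2 -1 -1) = Δ·Π!·Σ² = 5/429  (sign -1)
I_A²/I_B² = (6/143)/(5/429) = 18/5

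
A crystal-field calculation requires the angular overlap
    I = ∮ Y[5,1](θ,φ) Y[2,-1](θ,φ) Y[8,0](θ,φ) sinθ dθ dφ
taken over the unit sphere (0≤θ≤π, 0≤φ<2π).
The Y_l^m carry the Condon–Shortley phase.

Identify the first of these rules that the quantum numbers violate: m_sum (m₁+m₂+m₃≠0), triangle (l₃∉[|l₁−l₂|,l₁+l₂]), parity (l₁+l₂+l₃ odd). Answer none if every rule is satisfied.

m₁+m₂+m₃ = 1 − 1 + 0 = 0  ✓
triangle: |5−2|=3 ≤ l₃=8 ≤ 5+2=7  ✗
parity: l₁+l₂+l₃ = 15 is odd

triangle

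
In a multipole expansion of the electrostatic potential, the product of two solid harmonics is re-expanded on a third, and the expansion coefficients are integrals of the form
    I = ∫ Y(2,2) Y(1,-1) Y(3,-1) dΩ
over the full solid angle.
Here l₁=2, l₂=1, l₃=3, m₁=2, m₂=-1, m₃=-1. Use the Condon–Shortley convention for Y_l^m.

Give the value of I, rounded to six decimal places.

-0.082589

m-sum 0 ✓  L=6 even ✓  1≤3≤3 ✓
Π(2lᵢ+1) = 5×3×7 = 105
triangle coeff Δ(2,1,3) = 1/105
Σ_t [0,0]: t=0:+1/4 = 1/4
(3j)²=3/35 [(2 1 3; 0 0 0)], sign=-1
Σ_t [0,0]: t=0:+1/48 = 1/48
(3j)²=1/105 [(2 1 3; 2 -1 -1)], sign=+1
⇒ 4πI² = 3/35
I = (-1)√(3/35/(4π)) = -0.08258890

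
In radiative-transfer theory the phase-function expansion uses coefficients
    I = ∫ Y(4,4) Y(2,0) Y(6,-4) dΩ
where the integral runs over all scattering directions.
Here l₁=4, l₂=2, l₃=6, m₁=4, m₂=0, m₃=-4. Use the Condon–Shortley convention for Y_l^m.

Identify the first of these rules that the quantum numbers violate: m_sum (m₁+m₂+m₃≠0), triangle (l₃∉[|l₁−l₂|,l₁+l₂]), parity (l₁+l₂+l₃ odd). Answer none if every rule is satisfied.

none

azimuthal sum: 4 + 0 − 4 = 0  ✓
2 ≤ 6 ≤ 6 (triangle on l)  ✓
L = 4 + 2 + 6 = 12 (even)  ✓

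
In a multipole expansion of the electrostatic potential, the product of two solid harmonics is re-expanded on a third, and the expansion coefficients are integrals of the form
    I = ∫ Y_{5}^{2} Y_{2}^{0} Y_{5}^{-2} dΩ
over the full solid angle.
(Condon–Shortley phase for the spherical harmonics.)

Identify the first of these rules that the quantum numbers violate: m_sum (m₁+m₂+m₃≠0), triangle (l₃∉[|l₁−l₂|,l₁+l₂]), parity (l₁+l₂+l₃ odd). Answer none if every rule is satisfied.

Σmᵢ = 0  ✓
l₃∈[|l₁−l₂|,l₁+l₂]=[3,7], have l₃=5  ✓
Σlᵢ = 12 ⇒ even  ✓

none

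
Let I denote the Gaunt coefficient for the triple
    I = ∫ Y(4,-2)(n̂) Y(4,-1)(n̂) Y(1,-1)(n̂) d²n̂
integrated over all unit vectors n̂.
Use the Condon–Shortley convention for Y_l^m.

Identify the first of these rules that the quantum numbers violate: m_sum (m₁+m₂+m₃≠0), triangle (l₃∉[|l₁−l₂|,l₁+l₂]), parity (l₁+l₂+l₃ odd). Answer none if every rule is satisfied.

m_sum

azimuthal sum: -2 − 1 − 1 = -4  ✗
0 ≤ 1 ≤ 8 (triangle on l)
L = 4 + 4 + 1 = 9 (odd)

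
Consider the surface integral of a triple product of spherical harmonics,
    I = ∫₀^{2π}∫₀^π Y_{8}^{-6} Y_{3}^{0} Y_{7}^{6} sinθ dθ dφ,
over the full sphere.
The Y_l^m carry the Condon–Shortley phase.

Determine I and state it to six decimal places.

Checks pass: Σm=0; 18 even; l₃=7∈[5,11].
(2·8+1)(2·3+1)(2·7+1) = 1785
Δ: 4! 12! 2! / 19! → 1/5290740
sum: t=1:−1/7257600 t=2:+1/2073600 t=3:−1/7257600 = 1/4838400
3j²(8 3 7; 0 0 0) = Δ·Π!·Σ² = 252/20995  (sign -1)
sum: t=2:+1/1916006400 t=3:−1/479001600 = -1/638668800
3j²(8 3 7; -6 0 6) = Δ·Π!·Σ² = 117/6460  (sign +1)
combine: 4πI² = 1785·252/20995·117/6460 = 11907/30685
take √, sign -1: I = -0.17572485

-0.175725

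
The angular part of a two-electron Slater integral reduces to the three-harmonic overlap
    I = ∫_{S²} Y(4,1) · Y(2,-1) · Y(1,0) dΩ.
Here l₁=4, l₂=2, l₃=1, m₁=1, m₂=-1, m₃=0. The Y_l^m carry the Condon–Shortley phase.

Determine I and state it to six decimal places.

l₃=1 ∉ [2,6] — triangle fails ⇒ I = 0

0.000000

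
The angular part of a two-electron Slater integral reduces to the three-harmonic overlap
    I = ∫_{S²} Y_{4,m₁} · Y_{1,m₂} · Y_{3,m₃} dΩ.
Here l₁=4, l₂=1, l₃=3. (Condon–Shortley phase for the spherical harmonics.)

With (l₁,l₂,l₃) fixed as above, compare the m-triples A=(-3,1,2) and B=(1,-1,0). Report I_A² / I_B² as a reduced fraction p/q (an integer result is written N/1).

21/10

Same 4,1,3: normalisation and zero-m 3j drop out of the ratio.
A: Δ: 2! 6! 0! / 9! → 1/252; sum: t=2:+1/240 = 1/240; 3j²(4 1 3; -3 1 2) = Δ·Π!·Σ² = 1/12  (sign -1)
B: Δ: 2! 6! 0! / 9! → 1/252; sum: t=0:+1/72 = 1/72; 3j²(4 1 3; 1 -1 0) = Δ·Π!·Σ² = 5/126  (sign -1)
I_A²/I_B² = (1/12)/(5/126) = 21/10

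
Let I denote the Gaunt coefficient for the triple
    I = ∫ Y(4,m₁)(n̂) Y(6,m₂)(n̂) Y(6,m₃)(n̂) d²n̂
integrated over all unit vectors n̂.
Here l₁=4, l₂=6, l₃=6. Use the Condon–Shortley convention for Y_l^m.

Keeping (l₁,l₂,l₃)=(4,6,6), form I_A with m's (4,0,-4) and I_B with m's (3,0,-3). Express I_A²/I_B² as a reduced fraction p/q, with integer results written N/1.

5/3

Same 4,6,6: normalisation and zero-m 3j drop out of the ratio.
A: Δ: 4! 4! 8! / 17! → 1/15315300; sum: t=0:+1/829440 = 1/829440; 3j²(4 6 6; 4 0 -4) = Δ·Π!·Σ² = 35/2431  (sign +1)
B: Δ: 4! 4! 8! / 17! → 1/15315300; sum: t=0:+1/207360 t=1:−1/103680 = -1/207360; 3j²(4 6 6; 3 0 -3) = Δ·Π!·Σ² = 21/2431  (sign +1)
I_A²/I_B² = (35/2431)/(21/2431) = 5/3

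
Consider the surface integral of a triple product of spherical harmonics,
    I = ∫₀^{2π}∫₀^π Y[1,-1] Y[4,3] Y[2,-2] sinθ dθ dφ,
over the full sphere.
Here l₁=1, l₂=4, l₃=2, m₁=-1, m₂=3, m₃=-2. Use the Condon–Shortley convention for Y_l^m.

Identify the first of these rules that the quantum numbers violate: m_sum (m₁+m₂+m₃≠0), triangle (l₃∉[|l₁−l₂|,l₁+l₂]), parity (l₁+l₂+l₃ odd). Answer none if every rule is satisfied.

triangle

m₁+m₂+m₃ = -1 + 3 − 2 = 0  ✓
triangle: |1−4|=3 ≤ l₃=2 ≤ 1+4=5  ✗
parity: l₁+l₂+l₃ = 7 is odd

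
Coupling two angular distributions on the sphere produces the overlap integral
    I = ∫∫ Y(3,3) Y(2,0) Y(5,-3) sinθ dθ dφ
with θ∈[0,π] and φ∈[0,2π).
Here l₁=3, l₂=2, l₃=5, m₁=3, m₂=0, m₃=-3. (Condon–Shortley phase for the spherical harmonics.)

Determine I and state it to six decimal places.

m-sum 0 ✓  L=10 even ✓  1≤5≤5 ✓
Π(2lᵢ+1) = 7×5×11 = 385
triangle coeff Δ(3,2,5) = 1/2310
Σ_t [0,0]: t=0:+1/144 = 1/144
(3j)²=10/231 [(3 2 5; 0 0 0)], sign=-1
Σ_t [0,0]: t=0:+1/2880 = 1/2880
(3j)²=2/165 [(3 2 5; 3 0 -3)], sign=+1
⇒ 4πI² = 20/99
I = (-1)√(20/99/(4π)) = -0.12679218

-0.126792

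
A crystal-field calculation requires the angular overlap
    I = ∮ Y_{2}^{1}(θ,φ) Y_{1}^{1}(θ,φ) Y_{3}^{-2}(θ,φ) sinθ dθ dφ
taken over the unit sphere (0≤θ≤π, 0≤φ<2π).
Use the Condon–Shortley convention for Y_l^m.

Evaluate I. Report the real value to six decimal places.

0.261169

Checks pass: Σm=0; 6 even; l₃=3∈[1,3].
(2·2+1)(2·1+1)(2·3+1) = 105
Δ: 0! 4! 2! / 7! → 1/105
sum: t=0:+1/4 = 1/4
3j²(2 1 3; 0 0 0) = Δ·Π!·Σ² = 3/35  (sign -1)
sum: t=0:+1/12 = 1/12
3j²(2 1 3; 1 1 -2) = Δ·Π!·Σ² = 2/21  (sign -1)
combine: 4πI² = 105·3/35·2/21 = 6/7
take √, sign +1: I = 0.26116903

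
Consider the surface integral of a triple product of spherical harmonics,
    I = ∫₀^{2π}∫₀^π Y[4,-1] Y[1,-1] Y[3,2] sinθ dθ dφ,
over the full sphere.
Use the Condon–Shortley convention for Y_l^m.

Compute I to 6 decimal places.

m-sum 0 ✓  L=8 even ✓  3≤3≤5 ✓
Π(2lᵢ+1) = 9×3×7 = 189
triangle coeff Δ(4,1,3) = 1/252
Σ_t [1,1]: t=1:−1/36 = -1/36
(3j)²=4/63 [(4 1 3; 0 0 0)], sign=+1
Σ_t [0,0]: t=0:+1/240 = 1/240
(3j)²=1/84 [(4 1 3; -1 -1 2)], sign=-1
⇒ 4πI² = 1/7
I = (-1)√(1/7/(4π)) = -0.10662181

-0.106622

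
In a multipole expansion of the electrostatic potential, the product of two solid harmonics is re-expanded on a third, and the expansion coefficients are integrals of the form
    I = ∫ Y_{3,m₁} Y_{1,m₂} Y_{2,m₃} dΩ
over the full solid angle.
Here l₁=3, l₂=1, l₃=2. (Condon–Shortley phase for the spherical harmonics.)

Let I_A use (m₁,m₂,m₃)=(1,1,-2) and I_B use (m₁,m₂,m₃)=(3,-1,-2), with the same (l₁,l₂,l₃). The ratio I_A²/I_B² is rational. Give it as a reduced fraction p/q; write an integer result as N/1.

Same 3,1,2: normalisation and zero-m 3j drop out of the ratio.
A: Δ: 2! 4! 0! / 7! → 1/105; sum: t=2:+1/48 = 1/48; 3j²(3 1 2; 1 1 -2) = Δ·Π!·Σ² = 1/105  (sign +1)
B: Δ: 2! 4! 0! / 7! → 1/105; sum: t=0:+1/48 = 1/48; 3j²(3 1 2; 3 -1 -2) = Δ·Π!·Σ² = 1/7  (sign +1)
I_A²/I_B² = (1/105)/(1/7) = 1/15

1/15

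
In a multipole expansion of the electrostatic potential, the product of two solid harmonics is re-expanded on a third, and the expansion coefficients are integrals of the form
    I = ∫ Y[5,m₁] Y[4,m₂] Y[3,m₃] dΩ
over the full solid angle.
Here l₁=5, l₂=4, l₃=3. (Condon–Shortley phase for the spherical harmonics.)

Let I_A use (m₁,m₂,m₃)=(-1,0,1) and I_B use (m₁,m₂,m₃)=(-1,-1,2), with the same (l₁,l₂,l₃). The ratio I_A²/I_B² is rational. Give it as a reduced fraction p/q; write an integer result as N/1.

Same 5,4,3: normalisation and zero-m 3j drop out of the ratio.
A: Δ: 6! 4! 2! / 13! → 1/180180; sum: t=2:+1/2304 t=3:−1/216 t=4:+1/384 = -11/6912; 3j²(5 4 3; -1 0 1) = Δ·Π!·Σ² = 11/1638  (sign -1)
B: Δ: 6! 4! 2! / 13! → 1/180180; sum: t=2:+1/1152 t=3:−1/432 = -5/3456; 3j²(5 4 3; -1 -1 2) = Δ·Π!·Σ² = 625/36036  (sign +1)
I_A²/I_B² = (11/1638)/(625/36036) = 242/625

242/625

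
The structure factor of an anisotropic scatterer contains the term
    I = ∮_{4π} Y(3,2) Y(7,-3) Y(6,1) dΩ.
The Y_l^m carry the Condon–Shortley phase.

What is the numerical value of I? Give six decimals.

0.023482

m-sum 0 ✓  L=16 even ✓  4≤6≤10 ✓
Π(2lᵢ+1) = 7×15×13 = 1365
triangle coeff Δ(3,7,6) = 1/2042040
Σ_t [1,3]: t=1:−1/207360 t=2:+1/57600 t=3:−1/207360 = 1/129600
(3j)²=168/12155 [(3 7 6; 0 0 0)], sign=+1
Σ_t [0,1]: t=0:+1/414720 t=1:−1/362880 = -1/2903040
(3j)²=25/68068 [(3 7 6; 2 -3 1)], sign=+1
⇒ 4πI² = 3150/454597
I = (+1)√(3150/454597/(4π)) = 0.02348211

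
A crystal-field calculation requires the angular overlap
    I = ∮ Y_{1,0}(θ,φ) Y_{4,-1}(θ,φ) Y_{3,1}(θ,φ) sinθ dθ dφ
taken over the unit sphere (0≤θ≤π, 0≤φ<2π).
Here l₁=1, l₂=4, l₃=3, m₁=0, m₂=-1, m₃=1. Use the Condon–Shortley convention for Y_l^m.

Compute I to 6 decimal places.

Checks pass: Σm=0; 8 even; l₃=3∈[3,5].
(2·1+1)(2·4+1)(2·3+1) = 189
Δ: 2! 0! 6! / 9! → 1/252
sum: t=1:−1/36 = -1/36
3j²(1 4 3; 0 0 0) = Δ·Π!·Σ² = 4/63  (sign +1)
sum: t=1:−1/48 = -1/48
3j²(1 4 3; 0 -1 1) = Δ·Π!·Σ² = 5/84  (sign -1)
combine: 4πI² = 189·4/63·5/84 = 5/7
take √, sign -1: I = -0.23841361

-0.238414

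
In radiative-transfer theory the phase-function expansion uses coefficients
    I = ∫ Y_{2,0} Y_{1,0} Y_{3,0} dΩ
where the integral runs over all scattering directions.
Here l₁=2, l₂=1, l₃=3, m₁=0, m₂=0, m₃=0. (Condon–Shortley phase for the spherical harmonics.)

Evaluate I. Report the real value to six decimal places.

0.247767

Rules hold: Σm=0, L=6 even, 1≤3≤3.
N = 5·3·7 = 105
Δ = 0!·4!·2!/7! = 1/105
Racah Σ t=0..0: t=0:+1/4 = 1/4
⇒ 3j(2 1 3; 0 0 0)² = 3/35, sgn -1
(m-triple is (0,0,0) — same symbol as above.)
4πI² = N·(3j₀)²·(3jₘ)² = 27/35
I = +1·√(0.771429/4π) = 0.24776670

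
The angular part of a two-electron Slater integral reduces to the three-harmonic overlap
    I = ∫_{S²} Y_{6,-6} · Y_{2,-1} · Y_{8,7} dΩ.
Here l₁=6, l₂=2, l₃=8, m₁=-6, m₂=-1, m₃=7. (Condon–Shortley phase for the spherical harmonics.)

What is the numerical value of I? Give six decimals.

-0.181017

Rules hold: Σm=0, L=16 even, 4≤8≤8.
N = 13·5·17 = 1105
Δ = 0!·12!·4!/17! = 1/30940
Racah Σ t=0..0: t=0:+1/2073600 = 1/2073600
⇒ 3j(6 2 8; 0 0 0)² = 28/1105, sgn +1
Racah Σ t=0..0: t=0:+1/2874009600 = 1/2874009600
⇒ 3j(6 2 8; -6 -1 7)² = 1/68, sgn -1
4πI² = N·(3j₀)²·(3jₘ)² = 7/17
I = -1·√(0.411765/4π) = -0.18101711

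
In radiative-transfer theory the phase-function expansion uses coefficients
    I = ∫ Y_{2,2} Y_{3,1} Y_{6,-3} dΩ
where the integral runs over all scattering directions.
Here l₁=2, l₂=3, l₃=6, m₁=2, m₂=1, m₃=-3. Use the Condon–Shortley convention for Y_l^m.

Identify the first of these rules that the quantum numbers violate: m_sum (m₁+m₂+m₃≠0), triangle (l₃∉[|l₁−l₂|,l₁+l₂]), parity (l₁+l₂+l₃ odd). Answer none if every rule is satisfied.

m₁+m₂+m₃ = 2 + 1 − 3 = 0  ✓
triangle: |2−3|=1 ≤ l₃=6 ≤ 2+3=5  ✗
parity: l₁+l₂+l₃ = 11 is odd

triangle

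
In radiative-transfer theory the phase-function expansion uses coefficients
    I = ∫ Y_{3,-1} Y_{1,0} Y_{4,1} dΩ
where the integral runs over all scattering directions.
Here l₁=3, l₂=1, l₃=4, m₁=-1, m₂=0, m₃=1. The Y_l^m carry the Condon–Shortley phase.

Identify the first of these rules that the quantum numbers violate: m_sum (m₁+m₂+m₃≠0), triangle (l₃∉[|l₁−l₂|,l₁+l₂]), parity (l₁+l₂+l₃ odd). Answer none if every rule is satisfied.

Σmᵢ = 0  ✓
l₃∈[|l₁−l₂|,l₁+l₂]=[2,4], have l₃=4  ✓
Σlᵢ = 8 ⇒ even  ✓

none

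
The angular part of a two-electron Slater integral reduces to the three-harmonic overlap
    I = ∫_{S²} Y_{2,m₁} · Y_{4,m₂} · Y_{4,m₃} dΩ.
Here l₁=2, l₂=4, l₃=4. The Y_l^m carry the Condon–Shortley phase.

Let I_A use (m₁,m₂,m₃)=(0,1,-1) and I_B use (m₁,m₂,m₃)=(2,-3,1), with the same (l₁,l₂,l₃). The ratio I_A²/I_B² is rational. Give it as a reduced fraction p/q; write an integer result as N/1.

289/378

Shared (l₁,l₂,l₃)=(2,4,4): N and (l;000)² cancel in I_A²/I_B².
A: Δ = 2!·2!·6!/11! = 1/13860; Racah Σ t=0..2: t=0:+1/480 t=1:−1/48 t=2:+1/144 = -17/1440; ⇒ 3j(2 4 4; 0 1 -1)² = 289/13860, sgn +1
B: Δ = 2!·2!·6!/11! = 1/13860; Racah Σ t=0..0: t=0:+1/480 = 1/480; ⇒ 3j(2 4 4; 2 -3 1)² = 3/110, sgn -1
I_A²/I_B² = (289/13860)/(3/110) = 289/378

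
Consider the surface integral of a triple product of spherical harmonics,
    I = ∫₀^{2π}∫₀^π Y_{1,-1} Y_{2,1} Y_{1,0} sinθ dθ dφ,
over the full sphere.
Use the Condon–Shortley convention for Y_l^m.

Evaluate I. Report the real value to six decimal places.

m-sum 0 ✓  L=4 even ✓  1≤1≤3 ✓
Π(2lᵢ+1) = 3×5×3 = 45
triangle coeff Δ(1,2,1) = 1/30
Σ_t [1,1]: t=1:−1/1 = -1/1
(3j)²=2/15 [(1 2 1; 0 0 0)], sign=+1
Σ_t [2,2]: t=2:+1/2 = 1/2
(3j)²=1/10 [(1 2 1; -1 1 0)], sign=-1
⇒ 4πI² = 3/5
I = (-1)√(3/5/(4π)) = -0.21850969

-0.218510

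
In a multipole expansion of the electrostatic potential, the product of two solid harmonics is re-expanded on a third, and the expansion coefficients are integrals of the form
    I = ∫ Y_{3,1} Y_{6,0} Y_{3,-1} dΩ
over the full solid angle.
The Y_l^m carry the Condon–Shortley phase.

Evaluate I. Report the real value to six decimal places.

Rules hold: Σm=0, L=12 even, 3≤3≤9.
N = 7·13·7 = 637
Δ = 6!·0!·6!/13! = 1/12012
Racah Σ t=3..3: t=3:−1/1296 = -1/1296
⇒ 3j(3 6 3; 0 0 0)² = 100/3003, sgn +1
Racah Σ t=2..2: t=2:+1/2304 = 1/2304
⇒ 3j(3 6 3; 1 0 -1)² = 75/4004, sgn +1
4πI² = N·(3j₀)²·(3jₘ)² = 625/1573
I = +1·√(0.39733/4π) = 0.17781595

0.177816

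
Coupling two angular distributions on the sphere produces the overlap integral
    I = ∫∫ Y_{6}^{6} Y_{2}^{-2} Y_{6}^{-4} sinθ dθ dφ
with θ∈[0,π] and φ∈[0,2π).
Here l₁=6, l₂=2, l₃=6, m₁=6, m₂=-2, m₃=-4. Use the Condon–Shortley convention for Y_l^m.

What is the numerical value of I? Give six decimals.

m-sum 0 ✓  L=14 even ✓  4≤6≤8 ✓
Π(2lᵢ+1) = 13×5×13 = 845
triangle coeff Δ(6,2,6) = 1/90090
Σ_t [0,2]: t=0:+1/69120 t=1:−1/14400 t=2:+1/69120 = -7/172800
(3j)²=14/715 [(6 2 6; 0 0 0)], sign=-1
Σ_t [0,0]: t=0:+1/14515200 = 1/14515200
(3j)²=2/455 [(6 2 6; 6 -2 -4)], sign=+1
⇒ 4πI² = 4/55
I = (-1)√(4/55/(4π)) = -0.07607531

-0.076075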